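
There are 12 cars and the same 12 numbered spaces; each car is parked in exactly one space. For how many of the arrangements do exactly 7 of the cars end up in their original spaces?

34848

Choose which 7 of the 12 are fixed: C(12,7) = 792.
The remaining 5 must be deranged: !5 = 44.
Total: 792 × 44 = 34848.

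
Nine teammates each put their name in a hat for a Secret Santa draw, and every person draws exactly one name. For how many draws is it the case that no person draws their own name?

133496

Use !n = n·!(n-1) + (-1)^n.
!9 = 9·14833 - 1 = 133496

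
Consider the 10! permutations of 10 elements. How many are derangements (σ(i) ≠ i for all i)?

Use !n = n·!(n-1) + (-1)^n.
!10 = 10·133496 + 1 = 1334961

1334961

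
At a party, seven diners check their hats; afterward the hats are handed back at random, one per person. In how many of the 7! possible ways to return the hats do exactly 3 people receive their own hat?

315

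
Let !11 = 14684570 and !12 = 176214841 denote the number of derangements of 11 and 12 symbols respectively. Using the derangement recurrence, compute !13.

2290792932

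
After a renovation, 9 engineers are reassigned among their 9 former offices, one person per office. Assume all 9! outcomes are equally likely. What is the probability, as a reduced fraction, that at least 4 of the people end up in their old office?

6883/362880

Favorable outcomes: Σ_{i≥4} C(9,i)·!(9-i) = 126·44 + 126·9 + 84·2 + 36·1 + 9·0 + 1·1 = 6883.
Total outcomes: 9! = 362880.
Probability = 6883/362880 = 6883/362880.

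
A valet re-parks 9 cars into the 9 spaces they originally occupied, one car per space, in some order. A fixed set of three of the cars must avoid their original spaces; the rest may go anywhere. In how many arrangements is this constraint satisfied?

256320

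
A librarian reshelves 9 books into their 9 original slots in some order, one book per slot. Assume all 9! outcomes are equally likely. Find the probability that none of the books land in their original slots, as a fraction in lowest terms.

Favorable outcomes: !9 = 133496.
Total outcomes: 9! = 362880.
Probability = 133496/362880 = 16687/45360.

16687/45360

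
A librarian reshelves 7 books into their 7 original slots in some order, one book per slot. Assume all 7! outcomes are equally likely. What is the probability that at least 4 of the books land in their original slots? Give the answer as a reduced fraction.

Favorable outcomes: Σ_{i≥4} C(7,i)·!(7-i) = 35·2 + 21·1 + 7·0 + 1·1 = 92.
Total outcomes: 7! = 5040.
Probability = 92/5040 = 23/1260.

23/1260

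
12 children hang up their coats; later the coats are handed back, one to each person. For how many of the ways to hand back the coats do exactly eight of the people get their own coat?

Pick the 8 fixed positions: C(12,8) = 495 ways.
The remaining 4 must be deranged: !4 = 9.
Total: 495 × 9 = 4455.

4455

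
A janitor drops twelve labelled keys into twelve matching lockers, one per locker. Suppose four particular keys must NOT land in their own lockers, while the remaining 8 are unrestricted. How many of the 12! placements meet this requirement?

339696000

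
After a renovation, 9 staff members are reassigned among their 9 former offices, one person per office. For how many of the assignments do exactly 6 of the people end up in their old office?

Pick the 6 fixed positions: C(9,6) = 84 ways.
The remaining 3 must be deranged: !3 = 2.
Total: 84 × 2 = 168.

168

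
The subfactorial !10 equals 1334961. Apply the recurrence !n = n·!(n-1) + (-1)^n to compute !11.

!11 = 11·1334961 - 1 = 14684570.

14684570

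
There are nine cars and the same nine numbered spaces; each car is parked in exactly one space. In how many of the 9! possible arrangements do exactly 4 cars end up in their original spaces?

5544

Choose which 4 of the 9 are fixed: C(9,4) = 126.
The other 5 form a derangement: !5 = 44.
Total: 126 × 44 = 5544.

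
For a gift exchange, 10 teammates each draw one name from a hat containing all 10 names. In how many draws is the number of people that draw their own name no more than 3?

3559886

Sum C(10,i)·!(10-i) for i = 0..3:
  i=0: C(10,0)·!10 = 1·1334961 = 1334961
  i=1: C(10,1)·!9 = 10·133496 = 1334960
  i=2: C(10,2)·!8 = 45·14833 = 667485
  i=3: C(10,3)·!7 = 120·1854 = 222480
Total = 3559886.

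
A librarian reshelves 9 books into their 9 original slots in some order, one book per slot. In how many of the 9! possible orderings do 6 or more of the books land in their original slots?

205

Sum C(9,i)·!(9-i) for i = 6..9:
  i=6: C(9,6)·!3 = 84·2 = 168
  i=7: C(9,7)·!2 = 36·1 = 36
  i=8: C(9,8)·!1 = 9·0 = 0
  i=9: C(9,9)·!0 = 1·1 = 1
Total = 205.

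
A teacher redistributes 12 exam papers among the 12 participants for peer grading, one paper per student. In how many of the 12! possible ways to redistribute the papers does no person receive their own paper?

176214841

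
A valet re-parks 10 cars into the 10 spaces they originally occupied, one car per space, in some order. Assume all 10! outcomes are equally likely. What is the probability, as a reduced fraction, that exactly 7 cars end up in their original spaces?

1/15120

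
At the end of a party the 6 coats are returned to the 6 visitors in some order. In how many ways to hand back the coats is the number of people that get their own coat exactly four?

Pick the 4 fixed positions: C(6,4) = 15 ways.
The other 2 form a derangement: !2 = 1.
Total: 15 × 1 = 15.

15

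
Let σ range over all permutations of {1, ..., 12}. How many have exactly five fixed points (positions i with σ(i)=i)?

1468368

Choose which 5 of the 12 are fixed: C(12,5) = 792.
The other 7 form a derangement: !7 = 1854.
Total: 792 × 1854 = 1468368.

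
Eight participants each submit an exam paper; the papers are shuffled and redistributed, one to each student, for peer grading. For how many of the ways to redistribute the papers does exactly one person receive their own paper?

Pick the single fixed position: C(8,1) = 8 ways.
The remaining 7 must be deranged: !7 = 1854.
Total: 8 × 1854 = 14832.

14832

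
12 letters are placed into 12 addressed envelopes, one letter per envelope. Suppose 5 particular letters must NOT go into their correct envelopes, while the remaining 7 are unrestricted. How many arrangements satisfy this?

312273360

Inclusion-exclusion on the 5 forbidden self-matches:
Σ_{j=0}^{5} (-1)^j C(5,j)(12-j)!
= C(5,0)·12! - C(5,1)·11! + C(5,2)·10! - C(5,3)·9! + C(5,4)·8! - C(5,5)·7!
= 479001600 - 199584000 + 36288000 - 3628800 + 201600 - 5040
= 312273360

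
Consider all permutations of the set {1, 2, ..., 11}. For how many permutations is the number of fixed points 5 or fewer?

39893116

Sum C(11,i)·!(11-i) for i = 0..5:
  i=0: C(11,0)·!11 = 1·14684570 = 14684570
  i=1: C(11,1)·!10 = 11·1334961 = 14684571
  i=2: C(11,2)·!9 = 55·133496 = 7342280
  i=3: C(11,3)·!8 = 165·14833 = 2447445
  i=4: C(11,4)·!7 = 330·1854 = 611820
  i=5: C(11,5)·!6 = 462·265 = 122430
Total = 39893116.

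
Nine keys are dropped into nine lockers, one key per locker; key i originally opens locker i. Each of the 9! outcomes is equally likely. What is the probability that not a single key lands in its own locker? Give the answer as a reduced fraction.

Favorable outcomes: !9 = 133496.
Total outcomes: 9! = 362880.
Probability = 133496/362880 = 16687/45360.

16687/45360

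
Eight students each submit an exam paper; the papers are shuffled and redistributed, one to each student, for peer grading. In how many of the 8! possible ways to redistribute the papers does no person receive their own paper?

14833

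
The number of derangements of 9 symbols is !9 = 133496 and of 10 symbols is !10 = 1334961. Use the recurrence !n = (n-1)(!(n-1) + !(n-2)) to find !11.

14684570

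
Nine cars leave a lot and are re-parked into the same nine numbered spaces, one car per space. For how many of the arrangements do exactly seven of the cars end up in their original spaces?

Pick the 7 fixed positions: C(9,7) = 36 ways.
The other 2 form a derangement: !2 = 1.
Total: 36 × 1 = 36.

36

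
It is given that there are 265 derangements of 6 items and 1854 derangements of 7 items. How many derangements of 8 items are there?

14833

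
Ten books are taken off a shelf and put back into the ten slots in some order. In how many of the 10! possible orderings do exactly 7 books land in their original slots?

240

Pick the 7 fixed positions: C(10,7) = 120 ways.
The remaining 3 must be deranged: !3 = 2.
Total: 120 × 2 = 240.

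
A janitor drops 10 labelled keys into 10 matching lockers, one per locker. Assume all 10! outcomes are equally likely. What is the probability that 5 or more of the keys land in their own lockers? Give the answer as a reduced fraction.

829/226800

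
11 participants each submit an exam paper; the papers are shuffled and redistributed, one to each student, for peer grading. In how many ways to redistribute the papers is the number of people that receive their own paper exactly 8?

330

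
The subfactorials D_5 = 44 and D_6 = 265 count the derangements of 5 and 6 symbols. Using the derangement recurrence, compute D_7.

D_7 = (7-1)·(D_6 + D_5) = 6·(265 + 44) = 6·309 = 1854.

1854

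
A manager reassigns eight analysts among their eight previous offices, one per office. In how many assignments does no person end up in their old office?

14833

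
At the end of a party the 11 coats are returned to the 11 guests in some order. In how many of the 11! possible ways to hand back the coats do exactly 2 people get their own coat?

7342280

Pick the 2 fixed positions: C(11,2) = 55 ways.
The remaining 9 must be deranged: !9 = 133496.
Total: 55 × 133496 = 7342280.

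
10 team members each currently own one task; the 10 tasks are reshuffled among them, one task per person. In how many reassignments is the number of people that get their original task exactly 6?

Pick the 6 fixed positions: C(10,6) = 210 ways.
The remaining 4 must be deranged: !4 = 9.
Total: 210 × 9 = 1890.

1890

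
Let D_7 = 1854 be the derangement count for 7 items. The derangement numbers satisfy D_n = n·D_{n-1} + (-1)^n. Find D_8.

14833

D_8 = 8·1854 + 1 = 14833.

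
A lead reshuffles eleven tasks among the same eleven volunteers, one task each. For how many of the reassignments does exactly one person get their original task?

14684571

Choose which one of the 11 is fixed: C(11,1) = 11.
The remaining 10 must be deranged: !10 = 1334961.
Total: 11 × 1334961 = 14684571.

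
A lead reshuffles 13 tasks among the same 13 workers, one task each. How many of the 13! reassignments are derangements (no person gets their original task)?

2290792932

Recurrence: !13 = 12·(!12 + !11).
!13 = 12·(176214841 + 14684570) = 12·190899411 = 2290792932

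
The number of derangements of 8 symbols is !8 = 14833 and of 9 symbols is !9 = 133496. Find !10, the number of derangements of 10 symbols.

!10 = (10-1)·(!9 + !8) = 9·(133496 + 14833) = 9·148329 = 1334961.

1334961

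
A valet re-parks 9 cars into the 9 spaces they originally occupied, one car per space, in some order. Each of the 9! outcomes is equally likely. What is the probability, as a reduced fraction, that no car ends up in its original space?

16687/45360

Favorable outcomes: !9 = 133496.
Total outcomes: 9! = 362880.
Probability = 133496/362880 = 16687/45360.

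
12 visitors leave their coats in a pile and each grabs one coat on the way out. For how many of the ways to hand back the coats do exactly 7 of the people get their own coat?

Pick the 7 fixed positions: C(12,7) = 792 ways.
The remaining 5 must be deranged: !5 = 44.
Total: 792 × 44 = 34848.

34848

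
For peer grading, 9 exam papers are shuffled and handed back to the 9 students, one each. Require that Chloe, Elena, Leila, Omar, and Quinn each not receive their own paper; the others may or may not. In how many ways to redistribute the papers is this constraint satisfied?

Let A_j be the event that the j-th constrained one is fixed. By inclusion-exclusion over the 5 events:
Σ_{j=0}^{5} (-1)^j C(5,j)(9-j)!
= C(5,0)·9! - C(5,1)·8! + C(5,2)·7! - C(5,3)·6! + C(5,4)·5! - C(5,5)·4!
= 362880 - 201600 + 50400 - 7200 + 600 - 24
= 205056

205056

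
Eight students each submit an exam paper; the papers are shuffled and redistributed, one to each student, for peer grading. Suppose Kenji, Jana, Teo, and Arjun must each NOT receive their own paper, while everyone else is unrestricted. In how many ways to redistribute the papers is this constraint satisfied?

Let A_j be the event that the j-th constrained one is fixed. By inclusion-exclusion over the 4 events:
Σ_{j=0}^{4} (-1)^j C(4,j)(8-j)!
= C(4,0)·8! - C(4,1)·7! + C(4,2)·6! - C(4,3)·5! + C(4,4)·4!
= 40320 - 20160 + 4320 - 480 + 24
= 24024

24024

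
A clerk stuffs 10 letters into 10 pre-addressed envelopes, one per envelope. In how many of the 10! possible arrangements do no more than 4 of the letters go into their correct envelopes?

Sum C(10,i)·!(10-i) for i = 0..4:
  i=0: C(10,0)·!10 = 1·1334961 = 1334961
  i=1: C(10,1)·!9 = 10·133496 = 1334960
  i=2: C(10,2)·!8 = 45·14833 = 667485
  i=3: C(10,3)·!7 = 120·1854 = 222480
  i=4: C(10,4)·!6 = 210·265 = 55650
Total = 3615536.

3615536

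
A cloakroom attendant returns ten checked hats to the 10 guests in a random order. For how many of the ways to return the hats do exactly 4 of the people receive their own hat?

55650

Choose which 4 of the 10 are fixed: C(10,4) = 210.
The remaining 6 must be deranged: !6 = 265.
Total: 210 × 265 = 55650.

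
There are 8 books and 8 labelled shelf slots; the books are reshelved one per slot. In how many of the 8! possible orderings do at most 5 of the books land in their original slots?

Sum C(8,i)·!(8-i) for i = 0..5:
  i=0: C(8,0)·!8 = 1·14833 = 14833
  i=1: C(8,1)·!7 = 8·1854 = 14832
  i=2: C(8,2)·!6 = 28·265 = 7420
  i=3: C(8,3)·!5 = 56·44 = 2464
  i=4: C(8,4)·!4 = 70·9 = 630
  i=5: C(8,5)·!3 = 56·2 = 112
Total = 40291.

40291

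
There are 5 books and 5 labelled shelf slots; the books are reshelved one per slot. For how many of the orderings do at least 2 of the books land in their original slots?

31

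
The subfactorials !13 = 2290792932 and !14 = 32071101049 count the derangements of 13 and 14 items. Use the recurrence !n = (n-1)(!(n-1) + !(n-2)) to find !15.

!15 = (15-1)·(!14 + !13) = 14·(32071101049 + 2290792932) = 14·34361893981 = 481066515734.

481066515734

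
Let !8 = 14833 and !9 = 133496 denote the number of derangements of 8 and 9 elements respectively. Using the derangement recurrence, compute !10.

1334961

!10 = (10-1)·(!9 + !8) = 9·(133496 + 14833) = 9·148329 = 1334961.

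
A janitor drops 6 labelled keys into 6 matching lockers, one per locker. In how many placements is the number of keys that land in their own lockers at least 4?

16

# with exactly i fixed is C(6,i)·!(6-i); sum over i=4..6:
  i=4: C(6,4)·!2 = 15·1 = 15
  i=5: C(6,5)·!1 = 6·0 = 0
  i=6: C(6,6)·!0 = 1·1 = 1
Total = 16.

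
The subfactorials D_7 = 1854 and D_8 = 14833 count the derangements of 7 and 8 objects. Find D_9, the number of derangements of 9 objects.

D_9 = (9-1)·(D_8 + D_7) = 8·(14833 + 1854) = 8·16687 = 133496.

133496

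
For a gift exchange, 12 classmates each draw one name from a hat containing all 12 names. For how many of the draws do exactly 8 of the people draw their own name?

4455

Choose which 8 of the 12 are fixed: C(12,8) = 495.
The remaining 4 must be deranged: !4 = 9.
Total: 495 × 9 = 4455.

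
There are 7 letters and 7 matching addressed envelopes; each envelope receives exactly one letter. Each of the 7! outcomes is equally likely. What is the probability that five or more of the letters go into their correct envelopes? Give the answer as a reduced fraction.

Favorable outcomes: Σ_{i≥5} C(7,i)·!(7-i) = 21·1 + 7·0 + 1·1 = 22.
Total outcomes: 7! = 5040.
Probability = 22/5040 = 11/2520.

11/2520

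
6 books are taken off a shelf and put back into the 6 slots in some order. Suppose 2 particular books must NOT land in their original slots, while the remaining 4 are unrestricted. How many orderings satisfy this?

Inclusion-exclusion on the 2 forbidden self-matches:
Σ_{j=0}^{2} (-1)^j C(2,j)(6-j)!
= C(2,0)·6! - C(2,1)·5! + C(2,2)·4!
= 720 - 240 + 24
= 504

504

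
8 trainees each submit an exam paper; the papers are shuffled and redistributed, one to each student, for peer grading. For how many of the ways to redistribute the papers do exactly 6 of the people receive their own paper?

28

Pick the 6 fixed positions: C(8,6) = 28 ways.
The other 2 form a derangement: !2 = 1.
Total: 28 × 1 = 28.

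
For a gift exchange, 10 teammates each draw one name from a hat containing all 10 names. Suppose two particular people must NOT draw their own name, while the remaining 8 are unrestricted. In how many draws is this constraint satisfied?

2943360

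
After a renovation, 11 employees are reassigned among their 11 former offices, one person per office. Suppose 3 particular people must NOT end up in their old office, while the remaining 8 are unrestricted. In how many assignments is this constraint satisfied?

30078720

Inclusion-exclusion on the 3 forbidden self-matches:
Σ_{j=0}^{3} (-1)^j C(3,j)(11-j)!
= C(3,0)·11! - C(3,1)·10! + C(3,2)·9! - C(3,3)·8!
= 39916800 - 10886400 + 1088640 - 40320
= 30078720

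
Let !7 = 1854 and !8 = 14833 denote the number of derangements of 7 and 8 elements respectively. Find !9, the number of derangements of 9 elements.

133496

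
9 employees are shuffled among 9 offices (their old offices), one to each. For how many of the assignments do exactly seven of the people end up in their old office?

36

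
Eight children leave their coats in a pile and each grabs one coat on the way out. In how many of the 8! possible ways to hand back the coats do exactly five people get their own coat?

Choose which 5 of the 8 are fixed: C(8,5) = 56.
The remaining 3 must be deranged: !3 = 2.
Total: 56 × 2 = 112.

112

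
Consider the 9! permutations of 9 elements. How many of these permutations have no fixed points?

133496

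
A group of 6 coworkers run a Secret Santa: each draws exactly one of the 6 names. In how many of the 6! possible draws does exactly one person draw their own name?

Pick the single fixed position: C(6,1) = 6 ways.
The other 5 form a derangement: !5 = 44.
Total: 6 × 44 = 264.

264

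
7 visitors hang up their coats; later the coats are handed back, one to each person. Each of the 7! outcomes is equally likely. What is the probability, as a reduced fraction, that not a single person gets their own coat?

103/280

Favorable outcomes: !7 = 1854.
Total outcomes: 7! = 5040.
Probability = 1854/5040 = 103/280.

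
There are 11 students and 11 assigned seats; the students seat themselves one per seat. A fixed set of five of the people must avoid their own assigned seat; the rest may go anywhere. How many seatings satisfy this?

25022880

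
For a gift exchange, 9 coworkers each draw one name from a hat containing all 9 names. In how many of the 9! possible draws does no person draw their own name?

133496

Recurrence: !9 = 8·(!8 + !7).
!9 = 8·(14833 + 1854) = 8·16687 = 133496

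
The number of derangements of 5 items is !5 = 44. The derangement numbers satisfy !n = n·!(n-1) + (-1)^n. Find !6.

!6 = 6·44 + 1 = 265.

265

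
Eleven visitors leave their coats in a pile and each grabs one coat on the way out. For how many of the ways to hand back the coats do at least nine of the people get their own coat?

Sum C(11,i)·!(11-i) for i = 9..11:
  i=9: C(11,9)·!2 = 55·1 = 55
  i=10: C(11,10)·!1 = 11·0 = 0
  i=11: C(11,11)·!0 = 1·1 = 1
Total = 56.

56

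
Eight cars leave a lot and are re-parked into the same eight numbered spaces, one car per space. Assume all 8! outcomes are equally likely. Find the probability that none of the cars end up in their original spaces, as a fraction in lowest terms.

Favorable outcomes: !8 = 14833.
Total outcomes: 8! = 40320.
Probability = 14833/40320 = 2119/5760.

2119/5760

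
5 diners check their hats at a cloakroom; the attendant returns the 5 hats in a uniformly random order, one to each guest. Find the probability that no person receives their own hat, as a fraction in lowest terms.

11/30

Favorable outcomes: !5 = 44.
Total outcomes: 5! = 120.
Probability = 44/120 = 11/30.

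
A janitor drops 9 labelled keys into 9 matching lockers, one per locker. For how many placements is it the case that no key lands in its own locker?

133496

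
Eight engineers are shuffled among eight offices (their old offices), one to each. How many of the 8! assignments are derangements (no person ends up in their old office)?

14833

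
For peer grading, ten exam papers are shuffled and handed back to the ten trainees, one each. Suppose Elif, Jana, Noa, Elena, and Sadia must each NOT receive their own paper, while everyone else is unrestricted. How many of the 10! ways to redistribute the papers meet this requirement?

Let A_j be the event that the j-th constrained one is fixed. By inclusion-exclusion over the 5 events:
Σ_{j=0}^{5} (-1)^j C(5,j)(10-j)!
= C(5,0)·10! - C(5,1)·9! + C(5,2)·8! - C(5,3)·7! + C(5,4)·6! - C(5,5)·5!
= 3628800 - 1814400 + 403200 - 50400 + 3600 - 120
= 2170680

2170680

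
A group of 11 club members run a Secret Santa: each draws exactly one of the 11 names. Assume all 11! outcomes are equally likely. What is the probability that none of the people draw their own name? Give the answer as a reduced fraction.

Favorable outcomes: !11 = 14684570.
Total outcomes: 11! = 39916800.
Probability = 14684570/39916800 = 1468457/3991680.

1468457/3991680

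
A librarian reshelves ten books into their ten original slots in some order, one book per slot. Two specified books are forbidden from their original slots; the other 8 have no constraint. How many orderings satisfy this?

2943360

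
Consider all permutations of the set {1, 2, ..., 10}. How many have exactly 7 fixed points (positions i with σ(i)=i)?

240

Choose which 7 of the 10 are fixed: C(10,7) = 120.
The other 3 form a derangement: !3 = 2.
Total: 120 × 2 = 240.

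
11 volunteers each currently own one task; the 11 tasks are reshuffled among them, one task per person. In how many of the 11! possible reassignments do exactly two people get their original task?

Pick the 2 fixed positions: C(11,2) = 55 ways.
The remaining 9 must be deranged: !9 = 133496.
Total: 55 × 133496 = 7342280.

7342280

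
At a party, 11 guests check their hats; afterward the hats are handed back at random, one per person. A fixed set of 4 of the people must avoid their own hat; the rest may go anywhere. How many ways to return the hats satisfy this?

27422640

Inclusion-exclusion on the 4 forbidden self-matches:
Σ_{j=0}^{4} (-1)^j C(4,j)(11-j)!
= C(4,0)·11! - C(4,1)·10! + C(4,2)·9! - C(4,3)·8! + C(4,4)·7!
= 39916800 - 14515200 + 2177280 - 161280 + 5040
= 27422640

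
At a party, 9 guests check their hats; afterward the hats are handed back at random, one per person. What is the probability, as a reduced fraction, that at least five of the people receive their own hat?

1339/362880

Favorable outcomes: Σ_{i≥5} C(9,i)·!(9-i) = 126·9 + 84·2 + 36·1 + 9·0 + 1·1 = 1339.
Total outcomes: 9! = 362880.
Probability = 1339/362880 = 1339/362880.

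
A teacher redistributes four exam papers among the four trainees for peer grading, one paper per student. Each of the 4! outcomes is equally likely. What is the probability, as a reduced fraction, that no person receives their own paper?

Favorable outcomes: !4 = 9.
Total outcomes: 4! = 24.
Probability = 9/24 = 3/8.

3/8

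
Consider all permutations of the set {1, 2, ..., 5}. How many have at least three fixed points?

# with exactly i fixed is C(5,i)·!(5-i); sum over i=3..5:
  i=3: C(5,3)·!2 = 10·1 = 10
  i=4: C(5,4)·!1 = 5·0 = 0
  i=5: C(5,5)·!0 = 1·1 = 1
Total = 11.

11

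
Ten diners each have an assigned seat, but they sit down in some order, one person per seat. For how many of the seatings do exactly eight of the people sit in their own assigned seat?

45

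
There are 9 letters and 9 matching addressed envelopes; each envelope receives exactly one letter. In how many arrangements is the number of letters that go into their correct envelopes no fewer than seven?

37

Sum C(9,i)·!(9-i) for i = 7..9:
  i=7: C(9,7)·!2 = 36·1 = 36
  i=8: C(9,8)·!1 = 9·0 = 0
  i=9: C(9,9)·!0 = 1·1 = 1
Total = 37.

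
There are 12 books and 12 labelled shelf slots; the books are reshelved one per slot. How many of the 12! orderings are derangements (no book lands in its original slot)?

176214841

!12 is the nearest integer to 12!/e.
12! = 479001600, and 479001600/e ≈ 176214840.93, so !12 = 176214841.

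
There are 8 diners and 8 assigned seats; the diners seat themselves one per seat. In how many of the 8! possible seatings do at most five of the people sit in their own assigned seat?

Sum C(8,i)·!(8-i) for i = 0..5:
  i=0: C(8,0)·!8 = 1·14833 = 14833
  i=1: C(8,1)·!7 = 8·1854 = 14832
  i=2: C(8,2)·!6 = 28·265 = 7420
  i=3: C(8,3)·!5 = 56·44 = 2464
  i=4: C(8,4)·!4 = 70·9 = 630
  i=5: C(8,5)·!3 = 56·2 = 112
Total = 40291.

40291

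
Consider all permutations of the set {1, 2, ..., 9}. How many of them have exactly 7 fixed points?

36

Pick the 7 fixed positions: C(9,7) = 36 ways.
The other 2 form a derangement: !2 = 1.
Total: 36 × 1 = 36.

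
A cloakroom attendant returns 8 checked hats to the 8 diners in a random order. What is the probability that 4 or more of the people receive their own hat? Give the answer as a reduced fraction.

257/13440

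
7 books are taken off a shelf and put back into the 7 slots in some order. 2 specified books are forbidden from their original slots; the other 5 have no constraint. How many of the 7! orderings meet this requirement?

Inclusion-exclusion on the 2 forbidden self-matches:
Σ_{j=0}^{2} (-1)^j C(2,j)(7-j)!
= C(2,0)·7! - C(2,1)·6! + C(2,2)·5!
= 5040 - 1440 + 120
= 3720

3720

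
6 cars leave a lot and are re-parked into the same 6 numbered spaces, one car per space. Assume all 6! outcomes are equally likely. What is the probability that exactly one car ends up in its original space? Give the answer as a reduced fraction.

Favorable outcomes: C(6,1)·!5 = 6·44 = 264.
Total outcomes: 6! = 720.
Probability = 264/720 = 11/30.

11/30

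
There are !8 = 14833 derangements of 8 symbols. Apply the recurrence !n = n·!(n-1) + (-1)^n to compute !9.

133496

!9 = 9·14833 - 1 = 133496.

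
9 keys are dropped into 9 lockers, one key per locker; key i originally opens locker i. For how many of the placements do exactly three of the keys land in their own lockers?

Choose which 3 of the 9 are fixed: C(9,3) = 84.
The remaining 6 must be deranged: !6 = 265.
Total: 84 × 265 = 22260.

22260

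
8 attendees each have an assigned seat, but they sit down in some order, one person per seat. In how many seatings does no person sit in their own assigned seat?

14833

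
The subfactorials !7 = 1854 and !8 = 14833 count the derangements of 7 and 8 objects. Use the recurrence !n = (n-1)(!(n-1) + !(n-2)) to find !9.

!9 = (9-1)·(!8 + !7) = 8·(14833 + 1854) = 8·16687 = 133496.

133496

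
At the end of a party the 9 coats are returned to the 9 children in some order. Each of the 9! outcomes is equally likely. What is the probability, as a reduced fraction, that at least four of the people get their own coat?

6883/362880

Favorable outcomes: Σ_{i≥4} C(9,i)·!(9-i) = 126·44 + 126·9 + 84·2 + 36·1 + 9·0 + 1·1 = 6883.
Total outcomes: 9! = 362880.
Probability = 6883/362880 = 6883/362880.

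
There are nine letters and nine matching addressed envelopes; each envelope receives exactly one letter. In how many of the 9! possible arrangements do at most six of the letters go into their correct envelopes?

362843

# with exactly i fixed is C(9,i)·!(9-i); sum over i=0..6:
  i=0: C(9,0)·!9 = 1·133496 = 133496
  i=1: C(9,1)·!8 = 9·14833 = 133497
  i=2: C(9,2)·!7 = 36·1854 = 66744
  i=3: C(9,3)·!6 = 84·265 = 22260
  i=4: C(9,4)·!5 = 126·44 = 5544
  i=5: C(9,5)·!4 = 126·9 = 1134
  i=6: C(9,6)·!3 = 84·2 = 168
Total = 362843.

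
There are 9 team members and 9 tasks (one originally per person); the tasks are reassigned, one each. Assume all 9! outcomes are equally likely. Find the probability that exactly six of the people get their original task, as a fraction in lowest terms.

1/2160

Favorable outcomes: C(9,6)·!3 = 84·2 = 168.
Total outcomes: 9! = 362880.
Probability = 168/362880 = 1/2160.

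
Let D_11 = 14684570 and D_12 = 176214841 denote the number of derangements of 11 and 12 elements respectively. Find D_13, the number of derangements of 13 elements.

D_13 = (13-1)·(D_12 + D_11) = 12·(176214841 + 14684570) = 12·190899411 = 2290792932.

2290792932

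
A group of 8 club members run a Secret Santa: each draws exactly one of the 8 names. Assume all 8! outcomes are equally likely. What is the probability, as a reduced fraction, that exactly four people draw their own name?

1/64

Favorable outcomes: C(8,4)·!4 = 70·9 = 630.
Total outcomes: 8! = 40320.
Probability = 630/40320 = 1/64.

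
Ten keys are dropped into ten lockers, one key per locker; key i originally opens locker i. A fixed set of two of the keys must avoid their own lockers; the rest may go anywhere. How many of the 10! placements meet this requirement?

2943360

Inclusion-exclusion on the 2 forbidden self-matches:
Σ_{j=0}^{2} (-1)^j C(2,j)(10-j)!
= C(2,0)·10! - C(2,1)·9! + C(2,2)·8!
= 3628800 - 725760 + 40320
= 2943360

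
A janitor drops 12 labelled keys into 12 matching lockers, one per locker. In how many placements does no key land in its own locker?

176214841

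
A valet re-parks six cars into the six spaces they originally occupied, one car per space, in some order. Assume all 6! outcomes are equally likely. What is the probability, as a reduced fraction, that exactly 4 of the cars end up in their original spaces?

1/48

Favorable outcomes: C(6,4)·!2 = 15·1 = 15.
Total outcomes: 6! = 720.
Probability = 15/720 = 1/48.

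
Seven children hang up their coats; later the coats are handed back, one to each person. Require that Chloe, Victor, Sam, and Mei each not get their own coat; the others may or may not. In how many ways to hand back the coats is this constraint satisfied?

2790

Let A_j be the event that the j-th constrained one is fixed. By inclusion-exclusion over the 4 events:
Σ_{j=0}^{4} (-1)^j C(4,j)(7-j)!
= C(4,0)·7! - C(4,1)·6! + C(4,2)·5! - C(4,3)·4! + C(4,4)·3!
= 5040 - 2880 + 720 - 96 + 6
= 2790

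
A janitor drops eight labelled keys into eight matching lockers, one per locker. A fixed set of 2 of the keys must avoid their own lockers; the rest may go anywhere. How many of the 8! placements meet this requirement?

Inclusion-exclusion on the 2 forbidden self-matches:
Σ_{j=0}^{2} (-1)^j C(2,j)(8-j)!
= C(2,0)·8! - C(2,1)·7! + C(2,2)·6!
= 40320 - 10080 + 720
= 30960

30960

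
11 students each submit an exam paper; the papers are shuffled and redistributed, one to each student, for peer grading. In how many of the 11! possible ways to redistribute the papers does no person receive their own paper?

14684570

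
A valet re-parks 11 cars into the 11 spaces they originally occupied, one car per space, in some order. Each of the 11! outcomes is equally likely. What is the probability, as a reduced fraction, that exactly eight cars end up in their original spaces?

1/120960

Favorable outcomes: C(11,8)·!3 = 165·2 = 330.
Total outcomes: 11! = 39916800.
Probability = 330/39916800 = 1/120960.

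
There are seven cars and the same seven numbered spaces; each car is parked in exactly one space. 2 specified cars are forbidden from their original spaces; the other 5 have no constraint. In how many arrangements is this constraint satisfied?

3720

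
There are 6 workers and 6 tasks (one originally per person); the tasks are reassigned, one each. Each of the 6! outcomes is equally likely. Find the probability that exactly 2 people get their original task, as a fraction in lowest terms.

3/16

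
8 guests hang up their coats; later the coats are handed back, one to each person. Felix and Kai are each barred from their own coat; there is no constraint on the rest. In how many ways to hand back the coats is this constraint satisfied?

Let A_j be the event that the j-th constrained one is fixed. By inclusion-exclusion over the 2 events:
Σ_{j=0}^{2} (-1)^j C(2,j)(8-j)!
= C(2,0)·8! - C(2,1)·7! + C(2,2)·6!
= 40320 - 10080 + 720
= 30960

30960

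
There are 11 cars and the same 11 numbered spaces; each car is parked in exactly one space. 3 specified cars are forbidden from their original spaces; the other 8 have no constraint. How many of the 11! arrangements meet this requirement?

30078720

Inclusion-exclusion on the 3 forbidden self-matches:
Σ_{j=0}^{3} (-1)^j C(3,j)(11-j)!
= C(3,0)·11! - C(3,1)·10! + C(3,2)·9! - C(3,3)·8!
= 39916800 - 10886400 + 1088640 - 40320
= 30078720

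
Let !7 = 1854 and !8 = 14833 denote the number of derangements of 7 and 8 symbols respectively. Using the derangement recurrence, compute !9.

!9 = (9-1)·(!8 + !7) = 8·(14833 + 1854) = 8·16687 = 133496.

133496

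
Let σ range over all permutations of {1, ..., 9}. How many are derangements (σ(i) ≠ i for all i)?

Recurrence: !9 = 9·!8 + (-1)^9.
!9 = 9·14833 - 1 = 133496

133496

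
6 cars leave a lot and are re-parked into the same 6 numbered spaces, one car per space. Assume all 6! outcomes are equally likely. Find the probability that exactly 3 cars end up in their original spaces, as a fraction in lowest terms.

Favorable outcomes: C(6,3)·!3 = 20·2 = 40.
Total outcomes: 6! = 720.
Probability = 40/720 = 1/18.

1/18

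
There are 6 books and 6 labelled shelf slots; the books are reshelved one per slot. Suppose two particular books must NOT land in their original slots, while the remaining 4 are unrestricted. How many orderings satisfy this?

Let A_j be the event that the j-th constrained one is fixed. By inclusion-exclusion over the 2 events:
Σ_{j=0}^{2} (-1)^j C(2,j)(6-j)!
= C(2,0)·6! - C(2,1)·5! + C(2,2)·4!
= 720 - 240 + 24
= 504

504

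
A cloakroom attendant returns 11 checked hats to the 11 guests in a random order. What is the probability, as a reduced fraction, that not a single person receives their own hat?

1468457/3991680

Favorable outcomes: !11 = 14684570.
Total outcomes: 11! = 39916800.
Probability = 14684570/39916800 = 1468457/3991680.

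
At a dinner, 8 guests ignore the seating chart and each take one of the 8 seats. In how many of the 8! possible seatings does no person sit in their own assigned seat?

14833

!8 is the nearest integer to 8!/e.
8! = 40320, and 40320/e ≈ 14832.90, so !8 = 14833.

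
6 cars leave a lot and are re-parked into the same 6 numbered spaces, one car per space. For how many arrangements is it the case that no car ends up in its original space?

Use !n = n·!(n-1) + (-1)^n.
!6 = 6·44 + 1 = 265

265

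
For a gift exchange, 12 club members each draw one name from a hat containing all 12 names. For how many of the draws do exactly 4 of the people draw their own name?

Choose which 4 of the 12 are fixed: C(12,4) = 495.
The other 8 form a derangement: !8 = 14833.
Total: 495 × 14833 = 7342335.

7342335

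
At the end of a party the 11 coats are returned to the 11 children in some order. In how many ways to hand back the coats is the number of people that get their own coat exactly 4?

Pick the 4 fixed positions: C(11,4) = 330 ways.
The remaining 7 must be deranged: !7 = 1854.
Total: 330 × 1854 = 611820.

611820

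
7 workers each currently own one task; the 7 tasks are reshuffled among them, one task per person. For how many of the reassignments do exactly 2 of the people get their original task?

Pick the 2 fixed positions: C(7,2) = 21 ways.
The remaining 5 must be deranged: !5 = 44.
Total: 21 × 44 = 924.

924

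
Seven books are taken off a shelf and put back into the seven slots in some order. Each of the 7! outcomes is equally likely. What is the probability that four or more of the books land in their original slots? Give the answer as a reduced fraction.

Favorable outcomes: Σ_{i≥4} C(7,i)·!(7-i) = 35·2 + 21·1 + 7·0 + 1·1 = 92.
Total outcomes: 7! = 5040.
Probability = 92/5040 = 23/1260.

23/1260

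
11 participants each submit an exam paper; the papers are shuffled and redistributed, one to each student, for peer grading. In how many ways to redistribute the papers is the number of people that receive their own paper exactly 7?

2970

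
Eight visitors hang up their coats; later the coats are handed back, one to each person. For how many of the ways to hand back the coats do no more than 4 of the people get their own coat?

40179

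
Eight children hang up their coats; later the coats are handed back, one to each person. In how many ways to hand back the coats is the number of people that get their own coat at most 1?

29665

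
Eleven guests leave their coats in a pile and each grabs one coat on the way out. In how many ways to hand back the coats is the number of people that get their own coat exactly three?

2447445

Pick the 3 fixed positions: C(11,3) = 165 ways.
The remaining 8 must be deranged: !8 = 14833.
Total: 165 × 14833 = 2447445.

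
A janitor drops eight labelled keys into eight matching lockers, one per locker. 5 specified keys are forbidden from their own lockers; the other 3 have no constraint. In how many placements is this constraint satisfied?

21234

Let A_j be the event that the j-th constrained one is fixed. By inclusion-exclusion over the 5 events:
Σ_{j=0}^{5} (-1)^j C(5,j)(8-j)!
= C(5,0)·8! - C(5,1)·7! + C(5,2)·6! - C(5,3)·5! + C(5,4)·4! - C(5,5)·3!
= 40320 - 25200 + 7200 - 1200 + 120 - 6
= 21234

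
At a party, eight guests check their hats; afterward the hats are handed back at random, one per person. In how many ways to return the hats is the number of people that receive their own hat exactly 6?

28

Choose which 6 of the 8 are fixed: C(8,6) = 28.
The remaining 2 must be deranged: !2 = 1.
Total: 28 × 1 = 28.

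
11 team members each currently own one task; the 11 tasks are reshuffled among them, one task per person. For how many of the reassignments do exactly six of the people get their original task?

20328

Choose which 6 of the 11 are fixed: C(11,6) = 462.
The remaining 5 must be deranged: !5 = 44.
Total: 462 × 44 = 20328.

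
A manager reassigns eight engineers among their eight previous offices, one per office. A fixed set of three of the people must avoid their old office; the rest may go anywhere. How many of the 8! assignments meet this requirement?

Inclusion-exclusion on the 3 forbidden self-matches:
Σ_{j=0}^{3} (-1)^j C(3,j)(8-j)!
= C(3,0)·8! - C(3,1)·7! + C(3,2)·6! - C(3,3)·5!
= 40320 - 15120 + 2160 - 120
= 27240

27240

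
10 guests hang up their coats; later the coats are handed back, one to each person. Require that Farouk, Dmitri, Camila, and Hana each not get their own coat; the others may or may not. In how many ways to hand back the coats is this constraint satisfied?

Let A_j be the event that the j-th constrained one is fixed. By inclusion-exclusion over the 4 events:
Σ_{j=0}^{4} (-1)^j C(4,j)(10-j)!
= C(4,0)·10! - C(4,1)·9! + C(4,2)·8! - C(4,3)·7! + C(4,4)·6!
= 3628800 - 1451520 + 241920 - 20160 + 720
= 2399760

2399760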